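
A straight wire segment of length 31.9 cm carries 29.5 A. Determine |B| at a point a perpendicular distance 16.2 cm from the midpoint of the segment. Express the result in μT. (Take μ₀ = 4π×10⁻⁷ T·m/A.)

B ≈ 25.6 μT

For a finite straight segment, B = (μ₀I/4πd)(sinθ₁ + sinθ₂), where θ₁, θ₂ are the angles from the perpendicular to each end.
The perpendicular from the point meets the wire at its midpoint, so each end is L/2 = 0.1595 m away along the wire.
sinθ₁ = 0.1595/√(0.1595²+0.162²) = 0.7016; sinθ₂ = 0.1595/√(0.1595²+0.162²) = 0.7016.
B = (4π×10⁻⁷ × 29.5) / (4π × 0.162) × (0.7016 + 0.7016) = 2.56×10⁻⁵ T.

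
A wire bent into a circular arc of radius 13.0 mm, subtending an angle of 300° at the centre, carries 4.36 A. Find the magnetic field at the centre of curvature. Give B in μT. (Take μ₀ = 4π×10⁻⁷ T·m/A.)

B ≈ 176 μT

The Biot–Savart field of a circular arc at its centre is B = μ₀Iφ/(4πR), with φ = 5.236 rad.
B = (4π×10⁻⁷ × 4.36 × 5.236) / (4π × 0.013) = 1.76×10⁻⁴ T.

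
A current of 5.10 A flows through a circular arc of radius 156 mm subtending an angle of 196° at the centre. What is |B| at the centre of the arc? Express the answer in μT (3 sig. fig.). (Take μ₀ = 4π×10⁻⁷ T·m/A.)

B ≈ 11.2 μT

The Biot–Savart field of a circular arc at its centre is B = μ₀Iφ/(4πR), with φ = 3.421 rad.
B = (4π×10⁻⁷ × 5.10 × 3.421) / (4π × 0.156) = 1.12×10⁻⁵ T.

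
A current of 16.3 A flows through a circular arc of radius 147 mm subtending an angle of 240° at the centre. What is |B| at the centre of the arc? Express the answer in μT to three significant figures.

The Biot–Savart field of a circular arc at its centre is B = μ₀Iφ/(4πR), with φ = 4.189 rad.
B = (4π×10⁻⁷ × 16.3 × 4.189) / (4π × 0.147) = 4.64×10⁻⁵ T.

B ≈ 46.4 μT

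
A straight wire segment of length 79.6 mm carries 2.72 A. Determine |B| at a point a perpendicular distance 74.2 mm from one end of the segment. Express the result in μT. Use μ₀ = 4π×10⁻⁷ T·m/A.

B ≈ 2.68 μT

For a finite straight segment, B = (μ₀I/4πd)(sinθ₁ + sinθ₂), where θ₁, θ₂ are the angles from the perpendicular to each end.
The perpendicular foot is at one end, so the two end-offsets along the wire are 0 and L = 0.0796 m.
sinθ₁ = 0/√(0²+0.0742²) = 0.0000; sinθ₂ = 0.0796/√(0.0796²+0.0742²) = 0.7315.
B = (4π×10⁻⁷ × 2.72) / (4π × 0.0742) × (0.0000 + 0.7315) = 2.68×10⁻⁶ T.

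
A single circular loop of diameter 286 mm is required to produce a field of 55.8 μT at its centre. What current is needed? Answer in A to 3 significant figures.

I ≈ 12.7 A

At the centre of a circular loop B = μ₀I/(2R), so I = 2RB/μ₀.
With R = 0.143 m, I = 2 × 0.143 × 5.58×10⁻⁵ / (4π×10⁻⁷) = 12.7 A.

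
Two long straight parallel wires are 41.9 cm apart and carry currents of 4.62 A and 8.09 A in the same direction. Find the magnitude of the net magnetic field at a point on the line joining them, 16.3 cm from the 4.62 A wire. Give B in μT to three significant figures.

Each long wire gives B = μ₀I/(2πd). Distances are d₁ = 0.163 m and d₂ = 0.256 m.
B₁ = 5.67×10⁻⁶ T, B₂ = 6.32×10⁻⁶ T.
Between parallel currents the two contributions point in opposite directions, so they subtract. B = |B₁ − B₂| = |5.67×10⁻⁶ − 6.32×10⁻⁶| = 6.52×10⁻⁷ T.

B ≈ 0.652 μT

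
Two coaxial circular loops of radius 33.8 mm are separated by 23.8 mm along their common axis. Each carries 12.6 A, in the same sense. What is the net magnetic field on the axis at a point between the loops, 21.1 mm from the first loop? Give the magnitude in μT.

Each loop contributes B = μ₀IR²/[2(R²+z²)^(3/2)] on the axis, with z measured from that loop.
Loop 1 (z = 0.0211 m): B₁ = 1.43×10⁻⁴ T. Loop 2 (z = 0.0027 m): B₂ = 2.32×10⁻⁴ T.
The fields add: B = B₁ + B₂ = 3.75×10⁻⁴ T.

B ≈ 375 μT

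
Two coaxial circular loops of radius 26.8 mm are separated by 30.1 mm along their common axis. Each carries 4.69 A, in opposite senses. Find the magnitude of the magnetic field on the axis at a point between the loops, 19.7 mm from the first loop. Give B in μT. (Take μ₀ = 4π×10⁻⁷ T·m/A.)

Each loop contributes B = μ₀IR²/[2(R²+z²)^(3/2)] on the axis, with z measured from that loop.
Loop 1 (z = 0.0197 m): B₁ = 5.75×10⁻⁵ T. Loop 2 (z = 0.0104 m): B₂ = 8.91×10⁻⁵ T.
The fields oppose: B = |B₁ − B₂| = 3.16×10⁻⁵ T.

B ≈ 31.6 μT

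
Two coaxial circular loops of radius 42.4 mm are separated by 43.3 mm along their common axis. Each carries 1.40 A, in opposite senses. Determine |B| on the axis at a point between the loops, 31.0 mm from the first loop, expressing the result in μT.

Each loop contributes B = μ₀IR²/[2(R²+z²)^(3/2)] on the axis, with z measured from that loop.
Loop 1 (z = 0.031 m): B₁ = 1.09×10⁻⁵ T. Loop 2 (z = 0.0123 m): B₂ = 1.84×10⁻⁵ T.
The fields oppose: B = |B₁ − B₂| = 7.46×10⁻⁶ T.

B ≈ 7.46 μT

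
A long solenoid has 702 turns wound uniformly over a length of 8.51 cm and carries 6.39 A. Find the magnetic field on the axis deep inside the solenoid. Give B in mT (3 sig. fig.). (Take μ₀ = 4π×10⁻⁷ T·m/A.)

B ≈ 66.2 mT

Inside a long solenoid, B = μ₀nI with n = 8249 turns/m.
B = 4π×10⁻⁷ × 8249 × 6.39 = 6.62×10⁻² T.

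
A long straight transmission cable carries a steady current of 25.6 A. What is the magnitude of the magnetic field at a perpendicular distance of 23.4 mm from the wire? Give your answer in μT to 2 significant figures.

B ≈ 220 μT

For an infinitely long straight wire, B = μ₀I/(2πd).
B = (4π×10⁻⁷ × 25.6) / (2π × 0.0234) = 2.19×10⁻⁴ T.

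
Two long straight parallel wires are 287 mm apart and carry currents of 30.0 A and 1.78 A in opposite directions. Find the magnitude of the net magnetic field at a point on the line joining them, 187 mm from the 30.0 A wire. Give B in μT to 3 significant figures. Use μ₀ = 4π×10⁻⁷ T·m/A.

B ≈ 35.6 μT

Each long wire gives B = μ₀I/(2πd). Distances are d₁ = 0.187 m and d₂ = 0.1 m.
B₁ = 3.21×10⁻⁵ T, B₂ = 3.56×10⁻⁶ T.
Between antiparallel currents both contributions point the same way, so they add. B = B₁ + B₂ = 3.21×10⁻⁵ + 3.56×10⁻⁶ = 3.56×10⁻⁵ T.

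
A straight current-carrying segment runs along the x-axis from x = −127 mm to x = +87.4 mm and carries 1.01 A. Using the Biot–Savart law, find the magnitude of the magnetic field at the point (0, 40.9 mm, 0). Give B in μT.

For a finite straight segment, B = (μ₀I/4πd)(sinθ₁ + sinθ₂), where θ₁, θ₂ are the angles from the perpendicular to each end.
The perpendicular distance is d = 0.0409 m; the end-offsets along the wire are a = 0.127 m and b = 0.0874 m.
sinθ₁ = 0.127/√(0.127²+0.0409²) = 0.9519; sinθ₂ = 0.0874/√(0.0874²+0.0409²) = 0.9057.
B = (4π×10⁻⁷ × 1.01) / (4π × 0.0409) × (0.9519 + 0.9057) = 4.59×10⁻⁶ T.

B ≈ 4.59 μT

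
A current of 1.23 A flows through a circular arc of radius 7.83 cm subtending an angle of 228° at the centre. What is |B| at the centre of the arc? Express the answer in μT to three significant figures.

B ≈ 6.25 μT

The Biot–Savart field of a circular arc at its centre is B = μ₀Iφ/(4πR), with φ = 3.979 rad.
B = (4π×10⁻⁷ × 1.23 × 3.979) / (4π × 0.0783) = 6.25×10⁻⁶ T.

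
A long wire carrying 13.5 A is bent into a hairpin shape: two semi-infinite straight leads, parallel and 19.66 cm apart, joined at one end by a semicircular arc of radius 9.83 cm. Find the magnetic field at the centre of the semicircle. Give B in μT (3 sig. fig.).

B ≈ 70.6 μT

The semicircular arc contributes B_arc = μ₀I·π/(4πR) = μ₀I/(4R) = 4.31×10⁻⁵ T.
Each semi-infinite lead is at perpendicular distance R = 0.0983 m from the centre, with the perpendicular foot at its near end, so it contributes μ₀I/(4πR); both point the same way, together 2.75×10⁻⁵ T.
Arc and leads all point the same direction: B = 4.31×10⁻⁵ + 2.75×10⁻⁵ = 7.06×10⁻⁵ T.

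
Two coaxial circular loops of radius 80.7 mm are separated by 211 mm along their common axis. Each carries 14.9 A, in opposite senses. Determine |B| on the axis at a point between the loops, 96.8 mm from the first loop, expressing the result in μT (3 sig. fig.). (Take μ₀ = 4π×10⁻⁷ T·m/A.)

B ≈ 8.16 μT

Each loop contributes B = μ₀IR²/[2(R²+z²)^(3/2)] on the axis, with z measured from that loop.
Loop 1 (z = 0.0968 m): B₁ = 3.05×10⁻⁵ T. Loop 2 (z = 0.1142 m): B₂ = 2.23×10⁻⁵ T.
The fields oppose: B = |B₁ − B₂| = 8.16×10⁻⁶ T.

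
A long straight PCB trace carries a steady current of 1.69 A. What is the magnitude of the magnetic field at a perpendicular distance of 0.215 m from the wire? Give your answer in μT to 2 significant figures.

For an infinitely long straight wire, B = μ₀I/(2πd).
B = (4π×10⁻⁷ × 1.69) / (2π × 0.215) = 1.57×10⁻⁶ T.

B ≈ 1.6 μT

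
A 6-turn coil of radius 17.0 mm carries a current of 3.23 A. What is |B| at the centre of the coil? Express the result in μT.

B ≈ 716 μT

For an N-turn flat coil, B = Nμ₀I/(2R) with R = 0.017 m.
B = 6 × 1.19×10⁻⁴ T = 7.16×10⁻⁴ T.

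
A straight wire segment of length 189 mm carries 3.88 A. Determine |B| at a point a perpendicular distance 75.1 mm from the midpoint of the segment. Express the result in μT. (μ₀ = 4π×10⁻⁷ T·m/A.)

For a finite straight segment, B = (μ₀I/4πd)(sinθ₁ + sinθ₂), where θ₁, θ₂ are the angles from the perpendicular to each end.
The perpendicular from the point meets the wire at its midpoint, so each end is L/2 = 0.0945 m away along the wire.
sinθ₁ = 0.0945/√(0.0945²+0.0751²) = 0.7829; sinθ₂ = 0.0945/√(0.0945²+0.0751²) = 0.7829.
B = (4π×10⁻⁷ × 3.88) / (4π × 0.0751) × (0.7829 + 0.7829) = 8.09×10⁻⁶ T.

B ≈ 8.09 μT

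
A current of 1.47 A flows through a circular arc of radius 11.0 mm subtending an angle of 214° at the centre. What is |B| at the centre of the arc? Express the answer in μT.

The Biot–Savart field of a circular arc at its centre is B = μ₀Iφ/(4πR), with φ = 3.735 rad.
B = (4π×10⁻⁷ × 1.47 × 3.735) / (4π × 0.011) = 4.99×10⁻⁵ T.

B ≈ 49.9 μT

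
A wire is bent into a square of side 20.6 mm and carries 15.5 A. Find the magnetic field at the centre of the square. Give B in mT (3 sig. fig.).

Each side is a finite straight segment at perpendicular distance d = a/(2 tan(π/4)) = 0.0103 m from the centre, with end-angles ±π/4.
One side contributes B₁ = (μ₀I/4πd)·2 sin(π/4) = 2.13×10⁻⁴ T.
All 4 sides add in the same direction: B = 4 × 2.13×10⁻⁴ = 8.51×10⁻⁴ T.

B ≈ 0.851 mT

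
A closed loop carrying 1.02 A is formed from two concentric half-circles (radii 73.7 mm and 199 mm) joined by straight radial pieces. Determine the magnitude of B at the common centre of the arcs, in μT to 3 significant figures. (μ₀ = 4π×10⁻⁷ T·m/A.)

The radial connectors point toward the centre, so dl × r̂ = 0 and they contribute nothing.
Each semicircle gives μ₀I/(4R): inner arc 4.35×10⁻⁶ T, outer arc 1.61×10⁻⁶ T.
The two arcs carry current in opposite angular senses, so their fields oppose: B = |4.35×10⁻⁶ − 1.61×10⁻⁶| = 2.74×10⁻⁶ T.

B ≈ 2.74 μT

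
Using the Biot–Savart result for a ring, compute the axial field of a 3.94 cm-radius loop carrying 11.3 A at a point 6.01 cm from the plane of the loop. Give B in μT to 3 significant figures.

On the axis of a circular loop, B = μ₀IR² / [2(R²+z²)^(3/2)].
R² + z² = (0.0394)² + (0.0601)² = 0.005164 m², and (R²+z²)^(3/2) = 3.71×10⁻⁴ m³.
B = (4π×10⁻⁷ × 11.3 × 0.001552) / (2 × 3.71×10⁻⁴) = 2.97×10⁻⁵ T.

B ≈ 29.7 μT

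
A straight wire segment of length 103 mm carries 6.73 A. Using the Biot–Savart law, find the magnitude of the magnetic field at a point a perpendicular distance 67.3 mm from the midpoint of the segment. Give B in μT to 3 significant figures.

For a finite straight segment, B = (μ₀I/4πd)(sinθ₁ + sinθ₂), where θ₁, θ₂ are the angles from the perpendicular to each end.
The perpendicular from the point meets the wire at its midpoint, so each end is L/2 = 0.0515 m away along the wire.
sinθ₁ = 0.0515/√(0.0515²+0.0673²) = 0.6077; sinθ₂ = 0.0515/√(0.0515²+0.0673²) = 0.6077.
B = (4π×10⁻⁷ × 6.73) / (4π × 0.0673) × (0.6077 + 0.6077) = 1.22×10⁻⁵ T.

B ≈ 12.2 μT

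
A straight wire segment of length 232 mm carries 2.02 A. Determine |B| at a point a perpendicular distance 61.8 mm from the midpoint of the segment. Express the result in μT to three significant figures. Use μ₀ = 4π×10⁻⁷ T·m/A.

B ≈ 5.77 μT

For a finite straight segment, B = (μ₀I/4πd)(sinθ₁ + sinθ₂), where θ₁, θ₂ are the angles from the perpendicular to each end.
The perpendicular from the point meets the wire at its midpoint, so each end is L/2 = 0.116 m away along the wire.
sinθ₁ = 0.116/√(0.116²+0.0618²) = 0.8826; sinθ₂ = 0.116/√(0.116²+0.0618²) = 0.8826.
B = (4π×10⁻⁷ × 2.02) / (4π × 0.0618) × (0.8826 + 0.8826) = 5.77×10⁻⁶ T.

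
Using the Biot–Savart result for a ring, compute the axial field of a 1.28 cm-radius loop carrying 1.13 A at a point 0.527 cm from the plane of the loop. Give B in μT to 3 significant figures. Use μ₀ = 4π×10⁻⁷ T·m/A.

B ≈ 43.9 μT

On the axis of a circular loop, B = μ₀IR² / [2(R²+z²)^(3/2)].
R² + z² = (0.0128)² + (0.00527)² = 0.0001916 m², and (R²+z²)^(3/2) = 2.65×10⁻⁶ m³.
B = (4π×10⁻⁷ × 1.13 × 0.0001638) / (2 × 2.65×10⁻⁶) = 4.39×10⁻⁵ T.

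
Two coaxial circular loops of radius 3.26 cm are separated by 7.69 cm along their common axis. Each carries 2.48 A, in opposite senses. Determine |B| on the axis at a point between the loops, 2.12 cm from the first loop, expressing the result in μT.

Each loop contributes B = μ₀IR²/[2(R²+z²)^(3/2)] on the axis, with z measured from that loop.
Loop 1 (z = 0.0212 m): B₁ = 2.82×10⁻⁵ T. Loop 2 (z = 0.0557 m): B₂ = 6.16×10⁻⁶ T.
The fields oppose: B = |B₁ − B₂| = 2.20×10⁻⁵ T.

B ≈ 22.0 μT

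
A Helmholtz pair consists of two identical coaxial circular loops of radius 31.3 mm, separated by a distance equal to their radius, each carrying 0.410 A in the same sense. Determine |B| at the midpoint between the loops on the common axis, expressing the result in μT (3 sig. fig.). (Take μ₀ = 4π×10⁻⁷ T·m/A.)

Each loop contributes B = μ₀IR²/[2(R²+z²)^(3/2)] on the axis, with z measured from that loop.
Loop 1 (z = 0.01565 m): B₁ = 5.89×10⁻⁶ T. Loop 2 (z = 0.01565 m): B₂ = 5.89×10⁻⁶ T.
The fields add: B = B₁ + B₂ = 1.18×10⁻⁵ T.

B ≈ 11.8 μT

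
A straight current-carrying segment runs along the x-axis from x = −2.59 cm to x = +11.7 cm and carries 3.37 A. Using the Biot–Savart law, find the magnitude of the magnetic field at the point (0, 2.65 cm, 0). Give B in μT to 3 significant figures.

For a finite straight segment, B = (μ₀I/4πd)(sinθ₁ + sinθ₂), where θ₁, θ₂ are the angles from the perpendicular to each end.
The perpendicular distance is d = 0.0265 m; the end-offsets along the wire are a = 0.0259 m and b = 0.117 m.
sinθ₁ = 0.0259/√(0.0259²+0.0265²) = 0.6990; sinθ₂ = 0.117/√(0.117²+0.0265²) = 0.9753.
B = (4π×10⁻⁷ × 3.37) / (4π × 0.0265) × (0.6990 + 0.9753) = 2.13×10⁻⁵ T.

B ≈ 21.3 μT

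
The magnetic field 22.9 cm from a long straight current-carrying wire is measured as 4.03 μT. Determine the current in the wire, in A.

For a long straight wire B = μ₀I/(2πd), so I = 2πdB/μ₀.
I = 2π × 0.229 × 4.03×10⁻⁶ / (4π×10⁻⁷) = 4.61 A.

I ≈ 4.61 A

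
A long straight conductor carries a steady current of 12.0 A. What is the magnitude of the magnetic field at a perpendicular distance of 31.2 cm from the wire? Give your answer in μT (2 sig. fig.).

B ≈ 7.7 μT

For an infinitely long straight wire, B = μ₀I/(2πd).
B = (4π×10⁻⁷ × 12.0) / (2π × 0.312) = 7.69×10⁻⁶ T.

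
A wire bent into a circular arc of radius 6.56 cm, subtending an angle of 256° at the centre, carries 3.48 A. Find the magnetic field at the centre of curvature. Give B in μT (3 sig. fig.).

B ≈ 23.7 μT

The Biot–Savart field of a circular arc at its centre is B = μ₀Iφ/(4πR), with φ = 4.468 rad.
B = (4π×10⁻⁷ × 3.48 × 4.468) / (4π × 0.0656) = 2.37×10⁻⁵ T.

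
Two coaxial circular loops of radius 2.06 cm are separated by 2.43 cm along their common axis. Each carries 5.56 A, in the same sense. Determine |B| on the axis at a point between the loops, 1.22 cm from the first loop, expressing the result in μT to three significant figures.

Each loop contributes B = μ₀IR²/[2(R²+z²)^(3/2)] on the axis, with z measured from that loop.
Loop 1 (z = 0.0122 m): B₁ = 1.08×10⁻⁴ T. Loop 2 (z = 0.0121 m): B₂ = 1.09×10⁻⁴ T.
The fields add: B = B₁ + B₂ = 2.17×10⁻⁴ T.

B ≈ 217 μT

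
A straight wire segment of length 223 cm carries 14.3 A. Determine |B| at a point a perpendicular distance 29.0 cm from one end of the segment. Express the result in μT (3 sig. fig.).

B ≈ 4.89 μT

For a finite straight segment, B = (μ₀I/4πd)(sinθ₁ + sinθ₂), where θ₁, θ₂ are the angles from the perpendicular to each end.
The perpendicular foot is at one end, so the two end-offsets along the wire are 0 and L = 2.23 m.
sinθ₁ = 0/√(0²+0.29²) = 0.0000; sinθ₂ = 2.23/√(2.23²+0.29²) = 0.9916.
B = (4π×10⁻⁷ × 14.3) / (4π × 0.29) × (0.0000 + 0.9916) = 4.89×10⁻⁶ T.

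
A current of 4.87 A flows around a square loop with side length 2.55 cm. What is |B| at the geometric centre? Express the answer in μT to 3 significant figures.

B ≈ 216 μT

Each side is a finite straight segment at perpendicular distance d = a/(2 tan(π/4)) = 0.01275 m from the centre, with end-angles ±π/4.
One side contributes B₁ = (μ₀I/4πd)·2 sin(π/4) = 5.40×10⁻⁵ T.
All 4 sides add in the same direction: B = 4 × 5.40×10⁻⁵ = 2.16×10⁻⁴ T.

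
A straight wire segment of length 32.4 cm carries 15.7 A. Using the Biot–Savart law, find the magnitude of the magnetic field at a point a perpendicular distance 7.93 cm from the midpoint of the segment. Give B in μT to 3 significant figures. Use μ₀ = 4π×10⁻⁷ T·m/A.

B ≈ 35.6 μT

For a finite straight segment, B = (μ₀I/4πd)(sinθ₁ + sinθ₂), where θ₁, θ₂ are the angles from the perpendicular to each end.
The perpendicular from the point meets the wire at its midpoint, so each end is L/2 = 0.162 m away along the wire.
sinθ₁ = 0.162/√(0.162²+0.0793²) = 0.8982; sinθ₂ = 0.162/√(0.162²+0.0793²) = 0.8982.
B = (4π×10⁻⁷ × 15.7) / (4π × 0.0793) × (0.8982 + 0.8982) = 3.56×10⁻⁵ T.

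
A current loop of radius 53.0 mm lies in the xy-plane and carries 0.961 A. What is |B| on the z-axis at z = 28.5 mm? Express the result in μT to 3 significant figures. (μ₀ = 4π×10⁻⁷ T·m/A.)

On the axis of a circular loop, B = μ₀IR² / [2(R²+z²)^(3/2)].
R² + z² = (0.053)² + (0.0285)² = 0.003621 m², and (R²+z²)^(3/2) = 2.18×10⁻⁴ m³.
B = (4π×10⁻⁷ × 0.961 × 0.002809) / (2 × 2.18×10⁻⁴) = 7.78×10⁻⁶ T.

B ≈ 7.78 μT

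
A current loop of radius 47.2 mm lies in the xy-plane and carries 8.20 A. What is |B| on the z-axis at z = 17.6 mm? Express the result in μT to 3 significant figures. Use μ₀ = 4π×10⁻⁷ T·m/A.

On the axis of a circular loop, B = μ₀IR² / [2(R²+z²)^(3/2)].
R² + z² = (0.0472)² + (0.0176)² = 0.002538 m², and (R²+z²)^(3/2) = 1.28×10⁻⁴ m³.
B = (4π×10⁻⁷ × 8.20 × 0.002228) / (2 × 1.28×10⁻⁴) = 8.98×10⁻⁵ T.

B ≈ 89.8 μT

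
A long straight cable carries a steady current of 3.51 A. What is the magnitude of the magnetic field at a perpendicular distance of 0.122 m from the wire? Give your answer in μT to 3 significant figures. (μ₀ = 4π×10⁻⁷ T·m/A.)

B ≈ 5.75 μT

For an infinitely long straight wire, B = μ₀I/(2πd).
B = (4π×10⁻⁷ × 3.51) / (2π × 0.122) = 5.75×10⁻⁶ T.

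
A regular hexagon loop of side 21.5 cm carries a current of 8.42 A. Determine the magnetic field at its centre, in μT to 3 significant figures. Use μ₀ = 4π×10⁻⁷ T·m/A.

Each side is a finite straight segment at perpendicular distance d = a/(2 tan(π/6)) = 0.1862 m from the centre, with end-angles ±π/6.
One side contributes B₁ = (μ₀I/4πd)·2 sin(π/6) = 4.52×10⁻⁶ T.
All 6 sides add in the same direction: B = 6 × 4.52×10⁻⁶ = 2.71×10⁻⁵ T.

B ≈ 27.1 μT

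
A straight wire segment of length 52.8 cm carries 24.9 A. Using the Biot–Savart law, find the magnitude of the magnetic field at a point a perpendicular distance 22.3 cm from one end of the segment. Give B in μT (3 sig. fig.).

For a finite straight segment, B = (μ₀I/4πd)(sinθ₁ + sinθ₂), where θ₁, θ₂ are the angles from the perpendicular to each end.
The perpendicular foot is at one end, so the two end-offsets along the wire are 0 and L = 0.528 m.
sinθ₁ = 0/√(0²+0.223²) = 0.0000; sinθ₂ = 0.528/√(0.528²+0.223²) = 0.9212.
B = (4π×10⁻⁷ × 24.9) / (4π × 0.223) × (0.0000 + 0.9212) = 1.03×10⁻⁵ T.

B ≈ 10.3 μT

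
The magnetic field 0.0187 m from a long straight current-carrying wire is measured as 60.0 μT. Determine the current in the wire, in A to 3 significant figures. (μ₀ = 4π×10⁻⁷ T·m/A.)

I ≈ 5.61 A

For a long straight wire B = μ₀I/(2πd), so I = 2πdB/μ₀.
I = 2π × 0.0187 × 6.00×10⁻⁵ / (4π×10⁻⁷) = 5.61 A.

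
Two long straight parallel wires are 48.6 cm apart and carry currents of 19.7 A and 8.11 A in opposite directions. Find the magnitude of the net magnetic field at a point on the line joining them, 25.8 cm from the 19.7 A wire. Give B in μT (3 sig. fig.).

Each long wire gives B = μ₀I/(2πd). Distances are d₁ = 0.258 m and d₂ = 0.228 m.
B₁ = 1.53×10⁻⁵ T, B₂ = 7.11×10⁻⁶ T.
Between antiparallel currents both contributions point the same way, so they add. B = B₁ + B₂ = 1.53×10⁻⁵ + 7.11×10⁻⁶ = 2.24×10⁻⁵ T.

B ≈ 22.4 μT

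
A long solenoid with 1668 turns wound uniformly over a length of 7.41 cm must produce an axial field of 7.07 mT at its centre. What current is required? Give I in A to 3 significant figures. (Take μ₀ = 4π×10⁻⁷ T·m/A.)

I ≈ 0.250 A

Inside a long solenoid B = μ₀nI with n = 2.251×10⁴ m⁻¹, so I = B/(μ₀n).
I = 7.07×10⁻³ / (4π×10⁻⁷ × 2.251×10⁴) = 0.250 A.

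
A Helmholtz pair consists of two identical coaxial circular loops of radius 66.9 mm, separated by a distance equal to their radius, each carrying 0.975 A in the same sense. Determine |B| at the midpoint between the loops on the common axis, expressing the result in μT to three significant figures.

Each loop contributes B = μ₀IR²/[2(R²+z²)^(3/2)] on the axis, with z measured from that loop.
Loop 1 (z = 0.03345 m): B₁ = 6.55×10⁻⁶ T. Loop 2 (z = 0.03345 m): B₂ = 6.55×10⁻⁶ T.
The fields add: B = B₁ + B₂ = 1.31×10⁻⁵ T.

B ≈ 13.1 μT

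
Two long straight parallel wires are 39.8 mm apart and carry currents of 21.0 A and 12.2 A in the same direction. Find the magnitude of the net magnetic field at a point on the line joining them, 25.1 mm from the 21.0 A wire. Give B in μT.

Each long wire gives B = μ₀I/(2πd). Distances are d₁ = 0.0251 m and d₂ = 0.0147 m.
B₁ = 1.67×10⁻⁴ T, B₂ = 1.66×10⁻⁴ T.
Between parallel currents the two contributions point in opposite directions, so they subtract. B = |B₁ − B₂| = |1.67×10⁻⁴ − 1.66×10⁻⁴| = 1.34×10⁻⁶ T.

B ≈ 1.34 μT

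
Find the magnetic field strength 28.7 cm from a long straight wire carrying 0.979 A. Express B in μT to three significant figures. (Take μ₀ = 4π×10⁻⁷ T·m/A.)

B ≈ 0.682 μT

For an infinitely long straight wire, B = μ₀I/(2πd).
B = (4π×10⁻⁷ × 0.979) / (2π × 0.287) = 6.82×10⁻⁷ T.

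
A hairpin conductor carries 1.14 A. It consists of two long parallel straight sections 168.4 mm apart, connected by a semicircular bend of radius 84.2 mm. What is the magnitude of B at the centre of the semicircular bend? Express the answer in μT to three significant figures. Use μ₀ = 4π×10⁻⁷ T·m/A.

The semicircular arc contributes B_arc = μ₀I·π/(4πR) = μ₀I/(4R) = 4.25×10⁻⁶ T.
Each semi-infinite lead is at perpendicular distance R = 0.0842 m from the centre, with the perpendicular foot at its near end, so it contributes μ₀I/(4πR); both point the same way, together 2.71×10⁻⁶ T.
Arc and leads all point the same direction: B = 4.25×10⁻⁶ + 2.71×10⁻⁶ = 6.96×10⁻⁶ T.

B ≈ 6.96 μT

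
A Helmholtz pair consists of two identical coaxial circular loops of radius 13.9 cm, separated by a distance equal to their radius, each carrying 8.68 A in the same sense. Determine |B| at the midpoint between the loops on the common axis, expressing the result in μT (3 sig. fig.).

B ≈ 56.2 μT

Each loop contributes B = μ₀IR²/[2(R²+z²)^(3/2)] on the axis, with z measured from that loop.
Loop 1 (z = 0.0695 m): B₁ = 2.81×10⁻⁵ T. Loop 2 (z = 0.0695 m): B₂ = 2.81×10⁻⁵ T.
The fields add: B = B₁ + B₂ = 5.62×10⁻⁵ T.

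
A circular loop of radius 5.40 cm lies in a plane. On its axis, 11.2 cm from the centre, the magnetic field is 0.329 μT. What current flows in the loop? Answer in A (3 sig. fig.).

On the axis of a loop, B = μ₀IR²/[2(R²+z²)^(3/2)], so I = 2B(R²+z²)^(3/2)/(μ₀R²).
R² + z² = 0.002916 + 0.01254 = 0.01546 m²; raised to 3/2 gives 1.92×10⁻³ m³.
I = 2 × 3.29×10⁻⁷ × 1.92×10⁻³ / (1.26×10⁻⁶ × 0.002916) = 0.345 A.

I ≈ 0.345 A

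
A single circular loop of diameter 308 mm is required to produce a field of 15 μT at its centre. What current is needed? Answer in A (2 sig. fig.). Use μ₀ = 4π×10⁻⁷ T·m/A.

At the centre of a circular loop B = μ₀I/(2R), so I = 2RB/μ₀.
With R = 0.154 m, I = 2 × 0.154 × 1.50×10⁻⁵ / (4π×10⁻⁷) = 3.68 A.

I ≈ 3.7 A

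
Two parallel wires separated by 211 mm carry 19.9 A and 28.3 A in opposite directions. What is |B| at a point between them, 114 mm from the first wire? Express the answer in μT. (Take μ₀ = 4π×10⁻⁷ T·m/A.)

Each long wire gives B = μ₀I/(2πd). Distances are d₁ = 0.114 m and d₂ = 0.097 m.
B₁ = 3.49×10⁻⁵ T, B₂ = 5.84×10⁻⁵ T.
Between antiparallel currents both contributions point the same way, so they add. B = B₁ + B₂ = 3.49×10⁻⁵ + 5.84×10⁻⁵ = 9.33×10⁻⁵ T.

B ≈ 93.3 μT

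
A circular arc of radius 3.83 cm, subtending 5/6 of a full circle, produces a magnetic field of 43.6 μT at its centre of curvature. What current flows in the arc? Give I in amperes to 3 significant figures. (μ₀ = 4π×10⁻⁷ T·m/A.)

I ≈ 3.19 A

For a circular arc, B = μ₀Iφ/(4πR) with φ in radians; here φ = 5.236 rad.
So I = 4πRB/(μ₀φ) = 4π × 0.0383 × 4.36×10⁻⁵ / (4π×10⁻⁷ × 5.236) = 3.19 A.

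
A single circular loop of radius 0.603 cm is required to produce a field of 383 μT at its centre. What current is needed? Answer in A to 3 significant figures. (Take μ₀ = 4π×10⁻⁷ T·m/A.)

I ≈ 3.68 A

At the centre of a circular loop B = μ₀I/(2R), so I = 2RB/μ₀.
With R = 0.00603 m, I = 2 × 0.00603 × 3.83×10⁻⁴ / (4π×10⁻⁷) = 3.68 A.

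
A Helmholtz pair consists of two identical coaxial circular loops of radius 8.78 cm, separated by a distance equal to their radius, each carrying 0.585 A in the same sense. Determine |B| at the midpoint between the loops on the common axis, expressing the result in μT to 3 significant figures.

B ≈ 5.99 μT

Each loop contributes B = μ₀IR²/[2(R²+z²)^(3/2)] on the axis, with z measured from that loop.
Loop 1 (z = 0.0439 m): B₁ = 3.00×10⁻⁶ T. Loop 2 (z = 0.0439 m): B₂ = 3.00×10⁻⁶ T.
The fields add: B = B₁ + B₂ = 5.99×10⁻⁶ T.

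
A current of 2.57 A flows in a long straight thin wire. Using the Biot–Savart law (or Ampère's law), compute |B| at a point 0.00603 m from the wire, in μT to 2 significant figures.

For an infinitely long straight wire, B = μ₀I/(2πd).
B = (4π×10⁻⁷ × 2.57) / (2π × 0.00603) = 8.52×10⁻⁵ T.

B ≈ 85 μT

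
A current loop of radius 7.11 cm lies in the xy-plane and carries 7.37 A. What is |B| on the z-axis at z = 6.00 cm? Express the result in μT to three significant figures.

On the axis of a circular loop, B = μ₀IR² / [2(R²+z²)^(3/2)].
R² + z² = (0.0711)² + (0.06)² = 0.008655 m², and (R²+z²)^(3/2) = 8.05×10⁻⁴ m³.
B = (4π×10⁻⁷ × 7.37 × 0.005055) / (2 × 8.05×10⁻⁴) = 2.91×10⁻⁵ T.

B ≈ 29.1 μT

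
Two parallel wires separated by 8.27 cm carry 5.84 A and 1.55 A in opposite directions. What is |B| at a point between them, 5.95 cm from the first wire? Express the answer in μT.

B ≈ 33.0 μT

Each long wire gives B = μ₀I/(2πd). Distances are d₁ = 0.0595 m and d₂ = 0.0232 m.
B₁ = 1.96×10⁻⁵ T, B₂ = 1.34×10⁻⁵ T.
Between antiparallel currents both contributions point the same way, so they add. B = B₁ + B₂ = 1.96×10⁻⁵ + 1.34×10⁻⁵ = 3.30×10⁻⁵ T.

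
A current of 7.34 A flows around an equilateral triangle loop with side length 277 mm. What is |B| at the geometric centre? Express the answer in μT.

B ≈ 47.7 μT

Each side is a finite straight segment at perpendicular distance d = a/(2 tan(π/3)) = 0.07996 m from the centre, with end-angles ±π/3.
One side contributes B₁ = (μ₀I/4πd)·2 sin(π/3) = 1.59×10⁻⁵ T.
All 3 sides add in the same direction: B = 3 × 1.59×10⁻⁵ = 4.77×10⁻⁵ T.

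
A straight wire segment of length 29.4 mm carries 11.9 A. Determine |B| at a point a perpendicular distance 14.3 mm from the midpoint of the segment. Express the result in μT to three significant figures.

For a finite straight segment, B = (μ₀I/4πd)(sinθ₁ + sinθ₂), where θ₁, θ₂ are the angles from the perpendicular to each end.
The perpendicular from the point meets the wire at its midpoint, so each end is L/2 = 0.0147 m away along the wire.
sinθ₁ = 0.0147/√(0.0147²+0.0143²) = 0.7168; sinθ₂ = 0.0147/√(0.0147²+0.0143²) = 0.7168.
B = (4π×10⁻⁷ × 11.9) / (4π × 0.0143) × (0.7168 + 0.7168) = 1.19×10⁻⁴ T.

B ≈ 119 μT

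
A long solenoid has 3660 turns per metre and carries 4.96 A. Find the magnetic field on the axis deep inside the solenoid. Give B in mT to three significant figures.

B ≈ 22.8 mT

Inside a long solenoid, B = μ₀nI with n = 3660 turns/m.
B = 4π×10⁻⁷ × 3660 × 4.96 = 2.28×10⁻² T.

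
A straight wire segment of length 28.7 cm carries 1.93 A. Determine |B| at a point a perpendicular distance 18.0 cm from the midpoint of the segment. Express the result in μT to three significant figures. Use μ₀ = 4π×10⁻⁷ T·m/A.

B ≈ 1.34 μT

For a finite straight segment, B = (μ₀I/4πd)(sinθ₁ + sinθ₂), where θ₁, θ₂ are the angles from the perpendicular to each end.
The perpendicular from the point meets the wire at its midpoint, so each end is L/2 = 0.1435 m away along the wire.
sinθ₁ = 0.1435/√(0.1435²+0.18²) = 0.6234; sinθ₂ = 0.1435/√(0.1435²+0.18²) = 0.6234.
B = (4π×10⁻⁷ × 1.93) / (4π × 0.18) × (0.6234 + 0.6234) = 1.34×10⁻⁶ T.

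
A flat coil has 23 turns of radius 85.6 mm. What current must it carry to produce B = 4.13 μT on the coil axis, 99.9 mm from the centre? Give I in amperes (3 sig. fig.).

For an N-turn coil, B = Nμ₀IR²/[2(R²+z²)^(3/2)] with R = 0.0856 m, z = 0.0999 m, so I = 2B(R²+z²)^(3/2)/(Nμ₀R²) = 2 × 4.13×10⁻⁶ × 2.28×10⁻³ / (23 × 4π×10⁻⁷ × 0.007327) = 8.88×10⁻² A.

I ≈ 0.0888 A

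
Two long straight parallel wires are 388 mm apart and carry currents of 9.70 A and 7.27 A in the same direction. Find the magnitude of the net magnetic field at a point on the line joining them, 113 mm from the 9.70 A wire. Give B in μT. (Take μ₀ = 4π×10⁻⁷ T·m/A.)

B ≈ 11.9 μT

Each long wire gives B = μ₀I/(2πd). Distances are d₁ = 0.113 m and d₂ = 0.275 m.
B₁ = 1.72×10⁻⁵ T, B₂ = 5.29×10⁻⁶ T.
Between parallel currents the two contributions point in opposite directions, so they subtract. B = |B₁ − B₂| = |1.72×10⁻⁵ − 5.29×10⁻⁶| = 1.19×10⁻⁵ T.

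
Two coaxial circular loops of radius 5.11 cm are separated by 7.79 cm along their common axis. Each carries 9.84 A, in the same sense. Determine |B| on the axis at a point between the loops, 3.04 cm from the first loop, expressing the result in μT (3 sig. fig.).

B ≈ 124 μT

Each loop contributes B = μ₀IR²/[2(R²+z²)^(3/2)] on the axis, with z measured from that loop.
Loop 1 (z = 0.0304 m): B₁ = 7.68×10⁻⁵ T. Loop 2 (z = 0.0475 m): B₂ = 4.75×10⁻⁵ T.
The fields add: B = B₁ + B₂ = 1.24×10⁻⁴ T.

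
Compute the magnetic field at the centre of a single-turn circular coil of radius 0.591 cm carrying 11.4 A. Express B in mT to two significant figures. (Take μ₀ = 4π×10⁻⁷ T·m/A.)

B ≈ 1.2 mT

At the centre of a circular loop the Biot–Savart law gives B = μ₀I/(2R).
B = (4π×10⁻⁷ × 11.4) / (2 × 0.00591) = 1.21×10⁻³ T.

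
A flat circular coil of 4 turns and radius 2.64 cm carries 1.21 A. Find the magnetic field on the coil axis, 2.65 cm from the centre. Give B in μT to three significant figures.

For an N-turn flat coil, B = Nμ₀IR²/[2(R²+z²)^(3/2)] with R = 0.0264 m, z = 0.0265 m.
B = 4 × 1.01×10⁻⁵ T = 4.05×10⁻⁵ T.

B ≈ 40.5 μT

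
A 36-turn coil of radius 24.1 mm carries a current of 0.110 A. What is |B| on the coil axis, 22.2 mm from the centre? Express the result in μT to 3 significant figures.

For an N-turn flat coil, B = Nμ₀IR²/[2(R²+z²)^(3/2)] with R = 0.0241 m, z = 0.0222 m.
B = 36 × 1.14×10⁻⁶ T = 4.11×10⁻⁵ T.

B ≈ 41.1 μT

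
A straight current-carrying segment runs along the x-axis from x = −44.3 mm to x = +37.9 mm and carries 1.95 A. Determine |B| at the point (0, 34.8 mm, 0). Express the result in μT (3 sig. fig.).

B ≈ 8.53 μT

For a finite straight segment, B = (μ₀I/4πd)(sinθ₁ + sinθ₂), where θ₁, θ₂ are the angles from the perpendicular to each end.
The perpendicular distance is d = 0.0348 m; the end-offsets along the wire are a = 0.0443 m and b = 0.0379 m.
sinθ₁ = 0.0443/√(0.0443²+0.0348²) = 0.7864; sinθ₂ = 0.0379/√(0.0379²+0.0348²) = 0.7366.
B = (4π×10⁻⁷ × 1.95) / (4π × 0.0348) × (0.7864 + 0.7366) = 8.53×10⁻⁶ T.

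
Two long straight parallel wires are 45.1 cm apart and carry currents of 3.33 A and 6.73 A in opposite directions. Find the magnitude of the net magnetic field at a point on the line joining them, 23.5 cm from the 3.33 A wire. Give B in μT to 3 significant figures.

B ≈ 9.07 μT

Each long wire gives B = μ₀I/(2πd). Distances are d₁ = 0.235 m and d₂ = 0.216 m.
B₁ = 2.83×10⁻⁶ T, B₂ = 6.23×10⁻⁶ T.
Between antiparallel currents both contributions point the same way, so they add. B = B₁ + B₂ = 2.83×10⁻⁶ + 6.23×10⁻⁶ = 9.07×10⁻⁶ T.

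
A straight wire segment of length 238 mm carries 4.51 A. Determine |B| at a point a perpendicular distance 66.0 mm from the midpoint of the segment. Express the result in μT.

For a finite straight segment, B = (μ₀I/4πd)(sinθ₁ + sinθ₂), where θ₁, θ₂ are the angles from the perpendicular to each end.
The perpendicular from the point meets the wire at its midpoint, so each end is L/2 = 0.119 m away along the wire.
sinθ₁ = 0.119/√(0.119²+0.066²) = 0.8745; sinθ₂ = 0.119/√(0.119²+0.066²) = 0.8745.
B = (4π×10⁻⁷ × 4.51) / (4π × 0.066) × (0.8745 + 0.8745) = 1.20×10⁻⁵ T.

B ≈ 12.0 μT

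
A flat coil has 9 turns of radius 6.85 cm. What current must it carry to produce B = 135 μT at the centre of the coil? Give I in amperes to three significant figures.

For an N-turn coil, B = Nμ₀I/(2R) with R = 0.0685 m, so I = 2RB/(Nμ₀) = 2 × 0.0685 × 1.35×10⁻⁴ / (9 × 4π×10⁻⁷) = 1.64 A.

I ≈ 1.64 A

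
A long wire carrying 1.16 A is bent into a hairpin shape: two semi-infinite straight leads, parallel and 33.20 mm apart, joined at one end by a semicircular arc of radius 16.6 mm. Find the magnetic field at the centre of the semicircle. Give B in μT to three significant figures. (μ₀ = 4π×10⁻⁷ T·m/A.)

The semicircular arc contributes B_arc = μ₀I·π/(4πR) = μ₀I/(4R) = 2.20×10⁻⁵ T.
Each semi-infinite lead is at perpendicular distance R = 0.0166 m from the centre, with the perpendicular foot at its near end, so it contributes μ₀I/(4πR); both point the same way, together 1.40×10⁻⁵ T.
Arc and leads all point the same direction: B = 2.20×10⁻⁵ + 1.40×10⁻⁵ = 3.59×10⁻⁵ T.

B ≈ 35.9 μT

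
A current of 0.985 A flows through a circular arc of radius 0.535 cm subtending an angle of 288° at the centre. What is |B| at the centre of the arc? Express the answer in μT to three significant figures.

The Biot–Savart field of a circular arc at its centre is B = μ₀Iφ/(4πR), with φ = 5.027 rad.
B = (4π×10⁻⁷ × 0.985 × 5.027) / (4π × 0.00535) = 9.25×10⁻⁵ T.

B ≈ 92.5 μT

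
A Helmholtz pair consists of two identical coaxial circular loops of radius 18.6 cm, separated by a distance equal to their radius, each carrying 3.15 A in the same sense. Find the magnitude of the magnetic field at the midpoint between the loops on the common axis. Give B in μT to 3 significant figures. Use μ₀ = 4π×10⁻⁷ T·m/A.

B ≈ 15.2 μT

Each loop contributes B = μ₀IR²/[2(R²+z²)^(3/2)] on the axis, with z measured from that loop.
Loop 1 (z = 0.093 m): B₁ = 7.61×10⁻⁶ T. Loop 2 (z = 0.093 m): B₂ = 7.61×10⁻⁶ T.
The fields add: B = B₁ + B₂ = 1.52×10⁻⁵ T.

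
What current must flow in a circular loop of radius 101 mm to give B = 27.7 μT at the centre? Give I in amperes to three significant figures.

At the centre of a circular loop B = μ₀I/(2R), so I = 2RB/μ₀.
With R = 0.101 m, I = 2 × 0.101 × 2.77×10⁻⁵ / (4π×10⁻⁷) = 4.45 A.

I ≈ 4.45 A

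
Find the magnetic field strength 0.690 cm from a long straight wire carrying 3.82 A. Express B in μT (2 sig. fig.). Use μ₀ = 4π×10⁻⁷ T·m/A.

For an infinitely long straight wire, B = μ₀I/(2πd).
B = (4π×10⁻⁷ × 3.82) / (2π × 0.0069) = 1.11×10⁻⁴ T.

B ≈ 110 μT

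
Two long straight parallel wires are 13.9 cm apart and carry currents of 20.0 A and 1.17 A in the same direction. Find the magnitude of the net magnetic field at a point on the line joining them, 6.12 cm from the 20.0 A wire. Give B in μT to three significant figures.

B ≈ 62.4 μT

Each long wire gives B = μ₀I/(2πd). Distances are d₁ = 0.0612 m and d₂ = 0.0778 m.
B₁ = 6.54×10⁻⁵ T, B₂ = 3.01×10⁻⁶ T.
Between parallel currents the two contributions point in opposite directions, so they subtract. B = |B₁ − B₂| = |6.54×10⁻⁵ − 3.01×10⁻⁶| = 6.24×10⁻⁵ T.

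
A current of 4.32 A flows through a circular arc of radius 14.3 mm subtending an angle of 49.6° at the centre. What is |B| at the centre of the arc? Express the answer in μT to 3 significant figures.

B ≈ 26.2 μT

The Biot–Savart field of a circular arc at its centre is B = μ₀Iφ/(4πR), with φ = 0.8657 rad.
B = (4π×10⁻⁷ × 4.32 × 0.8657) / (4π × 0.0143) = 2.62×10⁻⁵ T.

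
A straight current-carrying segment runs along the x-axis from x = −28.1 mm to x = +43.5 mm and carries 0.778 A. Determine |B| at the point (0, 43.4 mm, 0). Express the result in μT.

For a finite straight segment, B = (μ₀I/4πd)(sinθ₁ + sinθ₂), where θ₁, θ₂ are the angles from the perpendicular to each end.
The perpendicular distance is d = 0.0434 m; the end-offsets along the wire are a = 0.0281 m and b = 0.0435 m.
sinθ₁ = 0.0281/√(0.0281²+0.0434²) = 0.5435; sinθ₂ = 0.0435/√(0.0435²+0.0434²) = 0.7079.
B = (4π×10⁻⁷ × 0.778) / (4π × 0.0434) × (0.5435 + 0.7079) = 2.24×10⁻⁶ T.

B ≈ 2.24 μT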